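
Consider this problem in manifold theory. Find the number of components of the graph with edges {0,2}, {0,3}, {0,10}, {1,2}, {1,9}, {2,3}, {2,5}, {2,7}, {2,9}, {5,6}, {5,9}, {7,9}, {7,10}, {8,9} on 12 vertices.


Run DFS/union-find over 12 vertices.
V = 12, E = 14.
Number of components = 3

3


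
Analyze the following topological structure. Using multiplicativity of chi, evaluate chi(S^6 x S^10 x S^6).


chi is multiplicative: chi(X x Y) = chi(X) chi(Y).
Each even-dim sphere has chi = 2. There are 3 factors.
chi = 2^3 = 8

8


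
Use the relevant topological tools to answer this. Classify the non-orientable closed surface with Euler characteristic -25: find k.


chi = 2 - k for closed non-orientable surfaces with k crosscaps.
-25 = 2 - k
k = 2 - (-25) = 27

27


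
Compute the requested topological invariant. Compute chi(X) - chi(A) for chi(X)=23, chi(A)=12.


Relative Euler characteristic: chi(X, A) = chi(X) - chi(A).
= 23 - (12) = 11

11


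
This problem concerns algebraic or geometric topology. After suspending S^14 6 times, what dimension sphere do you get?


Each suspension raises dimension by 1: Sigma S^n = S^{n+1}.
Sigma^6 S^14 = S^{14+6} = S^20

20


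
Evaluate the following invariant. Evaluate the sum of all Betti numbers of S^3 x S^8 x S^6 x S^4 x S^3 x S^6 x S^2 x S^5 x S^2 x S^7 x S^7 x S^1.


Total Betti number is multiplicative under products.
Each S^d (d>=1) has total Betti number 2.
There are 12 sphere factors.
Total = 2^12 = 4096

4096


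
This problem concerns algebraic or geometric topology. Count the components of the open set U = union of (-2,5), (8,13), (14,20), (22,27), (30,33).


Sort and merge overlapping open intervals.
Merged: (-2,5), (8,13), (14,20), (22,27), (30,33).
Number of components = 5

5


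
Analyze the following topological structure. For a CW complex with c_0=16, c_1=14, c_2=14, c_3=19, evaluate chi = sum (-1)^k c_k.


chi = sum_k (-1)^k c_k.
= (-1)^0*16 + (-1)^1*14 + (-1)^2*14 + (-1)^3*19
= (16) + (-14) + (14) + (-19)
= -3

-3


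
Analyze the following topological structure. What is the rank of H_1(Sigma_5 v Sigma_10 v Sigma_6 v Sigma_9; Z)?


For a wedge X v Y: reduced H_k(X v Y) = H_k(X) + H_k(Y).
Each Sigma_g contributes b_1 = 2g.
b_1 = 10 + 20 + 12 + 18 = 60

60


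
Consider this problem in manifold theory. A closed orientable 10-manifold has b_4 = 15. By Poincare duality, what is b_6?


Poincare duality for closed orientable n-manifolds: b_k = b_{n-k}.
Here n = 10, so b_6 = b_4 = 15

15


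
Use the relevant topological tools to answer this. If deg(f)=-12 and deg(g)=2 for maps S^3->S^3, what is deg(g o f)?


Degree is multiplicative under composition: deg(g o f) = deg(g) * deg(f).
= 2 * -12 = -24

-24


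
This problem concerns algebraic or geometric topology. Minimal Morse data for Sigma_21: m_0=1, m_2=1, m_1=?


A perfect Morse function has m_k = b_k.
For Sigma_21: b_0=1, b_1=2g=42, b_2=1.
Saddles m_1 = 2g = 42

42


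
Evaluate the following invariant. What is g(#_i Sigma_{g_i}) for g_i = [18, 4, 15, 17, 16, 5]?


Genus is additive under connected sum of orientable surfaces.
g = 18 + 4 + 15 + 17 + 16 + 5 = 75

75


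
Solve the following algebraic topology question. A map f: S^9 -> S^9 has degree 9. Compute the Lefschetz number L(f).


On S^9: L(f) = tr(f_0*) + (-1)^9 tr(f_9*) = 1 + (-1)^9 * deg(f).
L(f) = 1 + (-1)^9 * 9 = 1 + -9 = -8

-8


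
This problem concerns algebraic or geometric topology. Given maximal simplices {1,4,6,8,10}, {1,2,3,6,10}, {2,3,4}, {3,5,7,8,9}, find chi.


Enumerate all faces; f-vector: f_0=10, f_1=29, f_2=30, f_3=15, f_4=3.
chi = sum (-1)^k f_k = -1

-1


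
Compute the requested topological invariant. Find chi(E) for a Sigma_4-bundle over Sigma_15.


For a fiber bundle F -> E -> B (with CW structure): chi(E) = chi(B) * chi(F).
chi(Sigma_15) = -28, chi(Sigma_4) = -6.
chi(E) = (-28) * (-6) = 168

168


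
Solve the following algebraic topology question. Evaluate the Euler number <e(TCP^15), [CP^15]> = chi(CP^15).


For any closed oriented manifold, <e(TM),[M]> = chi(M).
chi(CP^15) = 15+1 = 16

16


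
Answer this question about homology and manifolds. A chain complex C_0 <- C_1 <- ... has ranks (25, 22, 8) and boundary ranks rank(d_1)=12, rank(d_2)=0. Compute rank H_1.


rank H_k = rank(ker d_k) - rank(im d_{k+1}).
rank(ker d_1) = rank(C_1) - rank(d_1) = 22 - 12 = 10.
rank(im d_{1+1}) = 0.
rank H_1 = 10 - 0 = 10

10


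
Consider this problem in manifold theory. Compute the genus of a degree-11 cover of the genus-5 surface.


For an n-sheeted cover: chi(E) = n * chi(B).
chi(Sigma_5) = 2 - 2*5 = -8.
chi(E) = 11 * (-8) = -88.
genus(E) = (2 - chi(E))/2 = (2 - (-88))/2 = 90/2 = 45

45


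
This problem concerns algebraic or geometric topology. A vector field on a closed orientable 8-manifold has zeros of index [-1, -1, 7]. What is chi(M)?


Poincare-Hopf: chi(M) = sum of indices of zeros.
chi = (-1) + (-1) + (7) = 5

5


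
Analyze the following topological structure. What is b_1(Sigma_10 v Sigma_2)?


For a wedge: H_1(A v B) = H_1(A) + H_1(B).
b_1(Sigma_10) = 20, b_1(Sigma_2) = 4.
b_1 = 20 + 4 = 24

24


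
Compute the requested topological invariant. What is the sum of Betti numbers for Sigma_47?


For Sigma_47: b_0 = 1, b_1 = 2g = 94, b_2 = 1.
Total = 1 + 94 + 1 = 96

96


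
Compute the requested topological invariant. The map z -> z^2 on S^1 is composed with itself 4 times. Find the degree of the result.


deg(f) = 2. Degree is multiplicative: deg(f^4) = (deg f)^4.
deg(f^4) = (2)^4 = 16

16


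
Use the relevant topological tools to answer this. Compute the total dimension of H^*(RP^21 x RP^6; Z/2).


dim H^*(RP^n; Z/2) = n+1 (one Z/2 in each degree 0..n).
Total Betti number is multiplicative.
Total = (21+1) * (6+1) = 22 * 7 = 154

154


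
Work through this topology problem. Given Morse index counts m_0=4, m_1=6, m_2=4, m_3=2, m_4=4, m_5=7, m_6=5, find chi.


Morse theory: chi(M) = sum_k (-1)^k m_k where m_k = #(index-k critical points).
= (4) + (-6) + (4) + (-2) + (4) + (-7) + (5) = 2

2


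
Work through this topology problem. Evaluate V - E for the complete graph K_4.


K_4: V = 4, E = C(4,2) = 6.
chi = V - E = 4 - 6 = -2

-2


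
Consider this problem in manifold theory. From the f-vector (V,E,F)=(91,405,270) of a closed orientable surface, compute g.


chi = V - E + F = 91 - 405 + 270 = -44
For orientable closed surface: chi = 2 - 2g, so g = (2 - chi)/2.
g = (2 - (-44)) / 2 = 46 / 2 = 23

23


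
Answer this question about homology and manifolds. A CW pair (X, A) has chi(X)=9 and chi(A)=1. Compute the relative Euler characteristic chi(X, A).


Relative Euler characteristic: chi(X, A) = chi(X) - chi(A).
= 9 - (1) = 8

8


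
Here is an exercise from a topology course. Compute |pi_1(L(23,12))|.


pi_1(L(p,q)) = Z/pZ for any q coprime to p.
|pi_1(L(23,12))| = 23

23


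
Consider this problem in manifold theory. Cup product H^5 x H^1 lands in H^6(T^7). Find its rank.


Cup product: H^p x H^q -> H^{p+q}; here p+q = 5+1 = 6.
rank H^k(T^n) = C(n,k).
C(7,6) = 7

7


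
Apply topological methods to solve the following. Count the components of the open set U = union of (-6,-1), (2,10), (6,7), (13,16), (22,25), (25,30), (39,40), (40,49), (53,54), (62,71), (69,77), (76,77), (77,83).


Sort and merge overlapping open intervals.
Merged: (-6,-1), (2,10), (13,16), (22,25), (25,30), (39,40), (40,49), (53,54), (62,77), (77,83).
Number of components = 10

10


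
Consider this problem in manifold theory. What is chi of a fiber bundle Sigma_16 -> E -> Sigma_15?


For a fiber bundle F -> E -> B (with CW structure): chi(E) = chi(B) * chi(F).
chi(Sigma_15) = -28, chi(Sigma_16) = -30.
chi(E) = (-28) * (-30) = 840

840


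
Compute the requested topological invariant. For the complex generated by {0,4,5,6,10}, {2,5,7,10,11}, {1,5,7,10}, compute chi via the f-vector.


Enumerate all faces; f-vector: f_0=9, f_1=22, f_2=23, f_3=11, f_4=2.
chi = sum (-1)^k f_k = 1

1


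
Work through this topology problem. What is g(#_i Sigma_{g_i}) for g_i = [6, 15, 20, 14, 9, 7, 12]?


Genus is additive under connected sum of orientable surfaces.
g = 6 + 15 + 20 + 14 + 9 + 7 + 12 = 83

83


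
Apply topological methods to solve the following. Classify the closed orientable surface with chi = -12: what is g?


chi = 2 - 2g for closed orientable surfaces.
-12 = 2 - 2g
2g = 2 - (-12) = 14
g = 7

7


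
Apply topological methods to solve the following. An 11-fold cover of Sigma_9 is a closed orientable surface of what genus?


For an n-sheeted cover: chi(E) = n * chi(B).
chi(Sigma_9) = 2 - 2*9 = -16.
chi(E) = 11 * (-16) = -176.
genus(E) = (2 - chi(E))/2 = (2 - (-176))/2 = 178/2 = 89

89


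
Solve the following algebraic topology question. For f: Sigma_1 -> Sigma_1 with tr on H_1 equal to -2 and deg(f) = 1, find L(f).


L(f) = tr(f_0*) - tr(f_1*) + tr(f_2*).
= 1 - (-2) + (1)
= 4

4


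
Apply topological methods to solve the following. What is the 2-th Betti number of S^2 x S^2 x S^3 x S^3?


Each S^d has Poincare polynomial 1 + t^d.
The product S^2 x S^2 x S^3 x S^3 has Poincare polynomial prod(1+t^d_i).
Expanding: b_0=1, b_2=2, b_3=2, b_4=1, b_5=4, b_6=1, b_7=2, b_8=2, b_10=1.
b_2 = 2

2


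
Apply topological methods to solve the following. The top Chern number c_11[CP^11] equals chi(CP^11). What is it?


For any closed oriented manifold, <e(TM),[M]> = chi(M).
chi(CP^11) = 11+1 = 12

12


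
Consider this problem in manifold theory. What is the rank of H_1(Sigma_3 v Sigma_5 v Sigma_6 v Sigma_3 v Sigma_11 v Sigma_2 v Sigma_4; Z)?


For a wedge X v Y: reduced H_k(X v Y) = H_k(X) + H_k(Y).
Each Sigma_g contributes b_1 = 2g.
b_1 = 6 + 10 + 12 + 6 + 22 + 4 + 8 = 68

68


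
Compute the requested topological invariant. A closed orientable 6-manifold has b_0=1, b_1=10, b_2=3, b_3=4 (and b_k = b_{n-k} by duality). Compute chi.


By Poincare duality b_k = b_{6-k}, so full Betti numbers: b_0=1, b_1=10, b_2=3, b_3=4, b_4=3, b_5=10, b_6=1.
chi = sum (-1)^k b_k = -16

-16


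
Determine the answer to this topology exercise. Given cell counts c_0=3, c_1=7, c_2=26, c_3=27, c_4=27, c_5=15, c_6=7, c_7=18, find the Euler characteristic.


chi = sum_k (-1)^k c_k.
= (-1)^0*3 + (-1)^1*7 + (-1)^2*26 + (-1)^3*27 + (-1)^4*27 + (-1)^5*15 + (-1)^6*7 + (-1)^7*18
= (3) + (-7) + (26) + (-27) + (27) + (-15) + (7) + (-18)
= -4

-4


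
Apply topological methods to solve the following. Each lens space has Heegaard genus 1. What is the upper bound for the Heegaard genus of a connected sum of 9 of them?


Heegaard genus satisfies g(A#B) <= g(A) + g(B).
Each lens space has g = 1.
Upper bound: 9 * 1 = 9

9


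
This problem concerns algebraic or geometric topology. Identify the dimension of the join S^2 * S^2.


Join of spheres: S^m * S^n = S^{m+n+1}.
dim = 2 + 2 + 1 = 5

5


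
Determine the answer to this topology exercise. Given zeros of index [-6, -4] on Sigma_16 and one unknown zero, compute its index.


Poincare-Hopf: sum of indices = chi(M).
chi(Sigma_16) = 2 - 2*16 = -30.
Sum of known indices = -10.
x = chi - (sum known) = -30 - (-10) = -20

-20


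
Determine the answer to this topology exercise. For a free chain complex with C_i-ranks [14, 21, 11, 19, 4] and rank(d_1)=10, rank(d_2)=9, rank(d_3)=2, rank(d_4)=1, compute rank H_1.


rank H_k = rank(ker d_k) - rank(im d_{k+1}).
rank(ker d_1) = rank(C_1) - rank(d_1) = 21 - 10 = 11.
rank(im d_{1+1}) = 9.
rank H_1 = 11 - 9 = 2

2


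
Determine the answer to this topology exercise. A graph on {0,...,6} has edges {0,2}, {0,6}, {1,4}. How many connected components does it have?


Run DFS/union-find over 7 vertices.
V = 7, E = 3.
Number of components = 4

4


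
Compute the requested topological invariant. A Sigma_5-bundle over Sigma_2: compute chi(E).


For a fiber bundle F -> E -> B (with CW structure): chi(E) = chi(B) * chi(F).
chi(Sigma_2) = -2, chi(Sigma_5) = -8.
chi(E) = (-2) * (-8) = 16

16


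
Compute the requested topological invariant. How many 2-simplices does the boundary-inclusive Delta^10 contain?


Delta^10 has 10+1 vertices. A 2-face is a choice of 2+1 vertices.
f_2 = C(10+1, 2+1) = C(11,3) = 165

165


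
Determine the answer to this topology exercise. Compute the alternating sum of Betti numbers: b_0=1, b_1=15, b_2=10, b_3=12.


chi = sum_k (-1)^k b_k.
= (1) + (-15) + (10) + (-12)
= -16

-16


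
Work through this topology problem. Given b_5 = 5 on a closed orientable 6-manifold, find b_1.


Poincare duality for closed orientable n-manifolds: b_k = b_{n-k}.
Here n = 6, so b_1 = b_5 = 5

5


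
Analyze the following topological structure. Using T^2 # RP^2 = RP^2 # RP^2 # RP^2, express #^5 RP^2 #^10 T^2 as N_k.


Since a >= 1, the sum is non-orientable; each T^2 can be replaced by RP^2 # RP^2 (since T^2#RP^2 = 3RP^2).
Total crosscaps k = 5 + 2*10 = 25.
Check via chi: chi = 5*1 + 10*0 - (5+10-1)*2 = -23 = 2 - k = -23. Consistent.

25


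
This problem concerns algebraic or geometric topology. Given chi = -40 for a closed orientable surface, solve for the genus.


chi = 2 - 2g for closed orientable surfaces.
-40 = 2 - 2g
2g = 2 - (-40) = 42
g = 21

21


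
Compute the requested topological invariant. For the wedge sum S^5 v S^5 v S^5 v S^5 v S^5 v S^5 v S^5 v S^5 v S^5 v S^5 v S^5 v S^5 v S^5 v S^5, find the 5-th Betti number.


For a wedge of spheres, H_k (k>0) is free on one generator per sphere of dimension k.
Spheres of dimension 5: count = 14.
b_5 = 14

14


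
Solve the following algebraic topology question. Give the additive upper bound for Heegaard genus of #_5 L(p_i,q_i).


Heegaard genus satisfies g(A#B) <= g(A) + g(B).
Each lens space has g = 1.
Upper bound: 5 * 1 = 5

5


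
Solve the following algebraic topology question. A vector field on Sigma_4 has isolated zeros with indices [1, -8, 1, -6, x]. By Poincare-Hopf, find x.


Poincare-Hopf: sum of indices = chi(M).
chi(Sigma_4) = 2 - 2*4 = -6.
Sum of known indices = -12.
x = chi - (sum known) = -6 - (-12) = 6

6


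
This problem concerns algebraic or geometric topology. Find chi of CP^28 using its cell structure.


CP^28 has one cell in each even dimension 0, 2, ..., 2*28 (28+1 cells total).
All cells are even-dimensional, so chi = number of cells.
chi = 28 + 1 = 29

29


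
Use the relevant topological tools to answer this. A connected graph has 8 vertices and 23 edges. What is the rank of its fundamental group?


For a connected graph: rank(pi_1) = b_1 = E - V + 1 = 1 - chi.
chi = V - E = 8 - 23 = -15.
rank = 1 - (-15) = 23 - 8 + 1 = 16

16


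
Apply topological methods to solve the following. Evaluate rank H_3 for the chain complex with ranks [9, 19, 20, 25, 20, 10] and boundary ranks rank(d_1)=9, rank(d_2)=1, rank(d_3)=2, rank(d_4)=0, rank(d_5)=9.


rank H_k = rank(ker d_k) - rank(im d_{k+1}).
rank(ker d_3) = rank(C_3) - rank(d_3) = 25 - 2 = 23.
rank(im d_{3+1}) = 0.
rank H_3 = 23 - 0 = 23

23


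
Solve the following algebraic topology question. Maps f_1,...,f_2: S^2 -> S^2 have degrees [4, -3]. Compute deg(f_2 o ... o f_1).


Degree is multiplicative: deg(composition) = product of degrees.
= (4) * (-3) = -12

-12


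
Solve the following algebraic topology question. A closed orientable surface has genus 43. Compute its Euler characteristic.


For a closed orientable surface of genus g: chi = 2 - 2g.
Here g = 43.
chi = 2 - 2*43 = 2 - 86 = -84

-84


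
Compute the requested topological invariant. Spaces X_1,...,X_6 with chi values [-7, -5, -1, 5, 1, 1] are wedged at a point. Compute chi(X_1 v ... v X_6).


chi(A v B) = chi(A) + chi(B) - 1 (one point identified).
For 6 spaces: chi = (sum chi_i) - (6 - 1).
sum = -6; chi = -6 - 5 = -11

-11


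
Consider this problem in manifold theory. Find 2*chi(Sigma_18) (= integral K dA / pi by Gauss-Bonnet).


Gauss-Bonnet: integral K dA = 2*pi*chi(M).
chi(Sigma_18) = 2 - 2*18 = -34.
(integral K dA)/pi = 2*chi = 2*(-34) = -68

-68


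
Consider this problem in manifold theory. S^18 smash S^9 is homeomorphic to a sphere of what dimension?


S^m ^ S^n = S^{m+n}.
k = 18 + 9 = 27

27


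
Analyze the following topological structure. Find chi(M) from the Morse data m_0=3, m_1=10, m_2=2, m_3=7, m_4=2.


Morse theory: chi(M) = sum_k (-1)^k m_k where m_k = #(index-k critical points).
= (3) + (-10) + (2) + (-7) + (2) = -10

-10


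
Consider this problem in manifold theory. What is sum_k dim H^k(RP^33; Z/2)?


H^k(RP^33; Z/2) = Z/2 for each 0 <= k <= 33.
Total dimension = 33 + 1 = 34

34


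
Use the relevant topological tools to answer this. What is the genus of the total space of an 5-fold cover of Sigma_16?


For an n-sheeted cover: chi(E) = n * chi(B).
chi(Sigma_16) = 2 - 2*16 = -30.
chi(E) = 5 * (-30) = -150.
genus(E) = (2 - chi(E))/2 = (2 - (-150))/2 = 152/2 = 76

76


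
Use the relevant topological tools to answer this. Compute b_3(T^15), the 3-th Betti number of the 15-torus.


By the Kunneth formula, b_k(T^n) = C(n,k).
b_3(T^15) = C(15,3).
C(15,3) = 15!/(3!*12!) = 455

455


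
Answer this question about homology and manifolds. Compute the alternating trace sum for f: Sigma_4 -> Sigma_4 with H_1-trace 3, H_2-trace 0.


L(f) = tr(f_0*) - tr(f_1*) + tr(f_2*).
= 1 - (3) + (0)
= -2

-2


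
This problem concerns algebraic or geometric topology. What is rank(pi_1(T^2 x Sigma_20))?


pi_1(A x B) = pi_1(A) x pi_1(B); rank of abelianization = b_1.
b_1(T^2) = 2, b_1(Sigma_20) = 2*20 = 40.
b_1(product) = 2 + 40 = 42

42


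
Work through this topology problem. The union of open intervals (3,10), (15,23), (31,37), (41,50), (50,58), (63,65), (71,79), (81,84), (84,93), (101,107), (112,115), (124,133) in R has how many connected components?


Sort and merge overlapping open intervals.
Merged: (3,10), (15,23), (31,37), (41,50), (50,58), (63,65), (71,79), (81,84), (84,93), (101,107), (112,115), (124,133).
Number of components = 12

12


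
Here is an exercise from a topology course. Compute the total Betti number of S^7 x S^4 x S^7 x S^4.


Total Betti number is multiplicative under products.
Each S^d (d>=1) has total Betti number 2.
There are 4 sphere factors.
Total = 2^4 = 16

16


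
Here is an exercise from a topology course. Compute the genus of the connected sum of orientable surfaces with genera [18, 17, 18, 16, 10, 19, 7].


Genus is additive under connected sum of orientable surfaces.
g = 18 + 17 + 18 + 16 + 10 + 19 + 7 = 105

105


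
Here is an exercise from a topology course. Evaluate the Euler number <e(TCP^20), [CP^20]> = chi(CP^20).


For any closed oriented manifold, <e(TM),[M]> = chi(M).
chi(CP^20) = 20+1 = 21

21


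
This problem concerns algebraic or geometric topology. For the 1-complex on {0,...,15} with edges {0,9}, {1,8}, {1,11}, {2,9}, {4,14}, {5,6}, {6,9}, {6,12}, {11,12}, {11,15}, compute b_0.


Run DFS/union-find over 16 vertices.
V = 16, E = 10.
Number of components = 6

6


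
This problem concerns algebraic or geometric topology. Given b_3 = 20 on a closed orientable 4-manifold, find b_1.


Poincare duality for closed orientable n-manifolds: b_k = b_{n-k}.
Here n = 4, so b_1 = b_3 = 20

20


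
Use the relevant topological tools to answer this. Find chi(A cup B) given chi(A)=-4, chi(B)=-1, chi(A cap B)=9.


chi(A cup B) = chi(A) + chi(B) - chi(A cap B)
= -4 + (-1) - (9)
= -14

-14


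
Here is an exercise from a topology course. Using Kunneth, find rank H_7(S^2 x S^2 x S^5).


Each S^d has Poincare polynomial 1 + t^d.
The product S^2 x S^2 x S^5 has Poincare polynomial prod(1+t^d_i).
Expanding: b_0=1, b_2=2, b_4=1, b_5=1, b_7=2, b_9=1.
b_7 = 2

2


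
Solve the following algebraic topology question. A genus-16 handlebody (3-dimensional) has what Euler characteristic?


A genus-g handlebody deformation retracts to a wedge of g circles.
chi(vee_g S^1) = 1 - g.
chi(H_16) = 1 - 16 = -15

-15


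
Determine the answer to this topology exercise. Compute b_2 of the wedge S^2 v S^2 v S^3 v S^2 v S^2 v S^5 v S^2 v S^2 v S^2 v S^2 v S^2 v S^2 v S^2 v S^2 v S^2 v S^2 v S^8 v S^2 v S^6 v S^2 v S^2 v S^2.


For a wedge of spheres, H_k (k>0) is free on one generator per sphere of dimension k.
Spheres of dimension 2: count = 18.
b_2 = 18

18


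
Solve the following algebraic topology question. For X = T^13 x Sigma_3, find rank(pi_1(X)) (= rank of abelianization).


pi_1(A x B) = pi_1(A) x pi_1(B); rank of abelianization = b_1.
b_1(T^13) = 13, b_1(Sigma_3) = 2*3 = 6.
b_1(product) = 13 + 6 = 19

19


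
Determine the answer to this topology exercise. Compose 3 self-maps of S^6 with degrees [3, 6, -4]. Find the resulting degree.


Degree is multiplicative: deg(composition) = product of degrees.
= (3) * (6) * (-4) = -72

-72


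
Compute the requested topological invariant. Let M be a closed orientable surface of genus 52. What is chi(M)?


For a closed orientable surface of genus g: chi = 2 - 2g.
Here g = 52.
chi = 2 - 2*52 = 2 - 104 = -102

-102


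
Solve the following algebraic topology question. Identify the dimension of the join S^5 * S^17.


Join of spheres: S^m * S^n = S^{m+n+1}.
dim = 5 + 17 + 1 = 23

23


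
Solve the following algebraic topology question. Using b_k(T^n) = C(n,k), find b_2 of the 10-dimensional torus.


By the Kunneth formula, b_k(T^n) = C(n,k).
b_2(T^10) = C(10,2).
C(10,2) = 10!/(2!*8!) = 45

45


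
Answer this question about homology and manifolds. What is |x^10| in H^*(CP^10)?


|x| = 2 in H^*(CP^n).
|x^10| = 10 * |x| = 10 * 2 = 20

20


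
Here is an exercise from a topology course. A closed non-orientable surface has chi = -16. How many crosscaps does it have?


chi = 2 - k for closed non-orientable surfaces with k crosscaps.
-16 = 2 - k
k = 2 - (-16) = 18

18


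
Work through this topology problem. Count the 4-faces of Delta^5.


Delta^5 has 5+1 vertices. A 4-face is a choice of 4+1 vertices.
f_4 = C(5+1, 4+1) = C(6,5) = 6

6


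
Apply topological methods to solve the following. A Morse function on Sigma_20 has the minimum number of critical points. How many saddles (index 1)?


A perfect Morse function has m_k = b_k.
For Sigma_20: b_0=1, b_1=2g=40, b_2=1.
Saddles m_1 = 2g = 40

40


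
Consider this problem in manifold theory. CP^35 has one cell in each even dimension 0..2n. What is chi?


CP^35 has one cell in each even dimension 0, 2, ..., 2*35 (35+1 cells total).
All cells are even-dimensional, so chi = number of cells.
chi = 35 + 1 = 36

36


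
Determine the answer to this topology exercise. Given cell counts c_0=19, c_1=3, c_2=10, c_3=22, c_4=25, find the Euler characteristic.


chi = sum_k (-1)^k c_k.
= (-1)^0*19 + (-1)^1*3 + (-1)^2*10 + (-1)^3*22 + (-1)^4*25
= (19) + (-3) + (10) + (-22) + (25)
= 29

29


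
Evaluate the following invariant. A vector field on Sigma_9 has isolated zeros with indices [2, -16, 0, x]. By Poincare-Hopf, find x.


Poincare-Hopf: sum of indices = chi(M).
chi(Sigma_9) = 2 - 2*9 = -16.
Sum of known indices = -14.
x = chi - (sum known) = -16 - (-14) = -2

-2


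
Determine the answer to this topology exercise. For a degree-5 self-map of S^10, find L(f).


On S^10: L(f) = tr(f_0*) + (-1)^10 tr(f_10*) = 1 + (-1)^10 * deg(f).
L(f) = 1 + (-1)^10 * 5 = 1 + 5 = 6

6


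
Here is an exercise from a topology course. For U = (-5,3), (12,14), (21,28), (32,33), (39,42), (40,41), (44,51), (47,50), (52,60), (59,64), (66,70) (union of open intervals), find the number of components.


Sort and merge overlapping open intervals.
Merged: (-5,3), (12,14), (21,28), (32,33), (39,42), (44,51), (52,64), (66,70).
Number of components = 8

8


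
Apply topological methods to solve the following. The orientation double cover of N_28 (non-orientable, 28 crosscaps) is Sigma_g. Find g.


chi(N_28) = 2 - 28 = -26.
Double cover: chi(Sigma_g) = 2 * chi(N_28) = 2*(-26) = -52.
2 - 2g = -52, so g = (2 - (-52))/2 = 54/2 = 27

27


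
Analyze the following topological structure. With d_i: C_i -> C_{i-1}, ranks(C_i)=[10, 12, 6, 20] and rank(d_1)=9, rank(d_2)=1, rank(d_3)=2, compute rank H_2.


rank H_k = rank(ker d_k) - rank(im d_{k+1}).
rank(ker d_2) = rank(C_2) - rank(d_2) = 6 - 1 = 5.
rank(im d_{2+1}) = 2.
rank H_2 = 5 - 2 = 3

3


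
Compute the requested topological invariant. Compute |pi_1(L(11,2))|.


pi_1(L(p,q)) = Z/pZ for any q coprime to p.
|pi_1(L(11,2))| = 11

11


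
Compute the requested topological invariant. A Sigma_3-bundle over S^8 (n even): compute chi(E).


chi(S^8) = 2 (n even), chi(Sigma_3) = 2 - 2*3 = -4.
chi(E) = 2 * (-4) = -8

-8


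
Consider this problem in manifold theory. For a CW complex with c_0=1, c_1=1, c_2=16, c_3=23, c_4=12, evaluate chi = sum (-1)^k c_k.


chi = sum_k (-1)^k c_k.
= (-1)^0*1 + (-1)^1*1 + (-1)^2*16 + (-1)^3*23 + (-1)^4*12
= (1) + (-1) + (16) + (-23) + (12)
= 5

5


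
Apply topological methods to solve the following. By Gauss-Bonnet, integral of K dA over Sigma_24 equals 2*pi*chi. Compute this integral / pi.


Gauss-Bonnet: integral K dA = 2*pi*chi(M).
chi(Sigma_24) = 2 - 2*24 = -46.
(integral K dA)/pi = 2*chi = 2*(-46) = -92

-92


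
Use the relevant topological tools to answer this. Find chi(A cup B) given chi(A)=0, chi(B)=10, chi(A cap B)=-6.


chi(A cup B) = chi(A) + chi(B) - chi(A cap B)
= 0 + (10) - (-6)
= 16

16


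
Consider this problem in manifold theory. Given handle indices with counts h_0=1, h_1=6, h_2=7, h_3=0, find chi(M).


Handles of index k contribute (-1)^k to chi (same as CW cells).
chi = (1) + (-6) + (7) + (0) = 2

2


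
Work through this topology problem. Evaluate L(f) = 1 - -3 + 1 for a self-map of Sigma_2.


L(f) = tr(f_0*) - tr(f_1*) + tr(f_2*).
= 1 - (-3) + (1)
= 5

5


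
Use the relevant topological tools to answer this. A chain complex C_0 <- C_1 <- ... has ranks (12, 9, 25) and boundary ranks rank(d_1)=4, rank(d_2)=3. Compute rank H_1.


rank H_k = rank(ker d_k) - rank(im d_{k+1}).
rank(ker d_1) = rank(C_1) - rank(d_1) = 9 - 4 = 5.
rank(im d_{1+1}) = 3.
rank H_1 = 5 - 3 = 2

2


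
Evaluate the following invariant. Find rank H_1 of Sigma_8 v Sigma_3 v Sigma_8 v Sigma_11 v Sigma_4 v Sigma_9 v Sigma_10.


For a wedge X v Y: reduced H_k(X v Y) = H_k(X) + H_k(Y).
Each Sigma_g contributes b_1 = 2g.
b_1 = 16 + 6 + 16 + 22 + 8 + 18 + 20 = 106

106


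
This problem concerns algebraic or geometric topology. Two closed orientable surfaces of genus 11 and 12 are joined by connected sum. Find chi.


chi(Sigma_11) = 2 - 2*11 = -20
chi(Sigma_12) = 2 - 2*12 = -22
For surfaces: chi(A#B) = chi(A) + chi(B) - 2.
chi = -20 + -22 - 2 = -44

-44


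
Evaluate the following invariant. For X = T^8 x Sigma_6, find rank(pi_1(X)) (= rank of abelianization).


pi_1(A x B) = pi_1(A) x pi_1(B); rank of abelianization = b_1.
b_1(T^8) = 8, b_1(Sigma_6) = 2*6 = 12.
b_1(product) = 8 + 12 = 20

20


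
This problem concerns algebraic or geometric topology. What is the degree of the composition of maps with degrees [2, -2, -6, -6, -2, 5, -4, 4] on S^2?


Degree is multiplicative: deg(composition) = product of degrees.
= (2) * (-2) * (-6) * (-6) * (-2) * (5) * (-4) * (4) = -23040

-23040


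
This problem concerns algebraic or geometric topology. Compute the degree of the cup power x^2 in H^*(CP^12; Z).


|x| = 2 in H^*(CP^n).
|x^2| = 2 * |x| = 2 * 2 = 4

4


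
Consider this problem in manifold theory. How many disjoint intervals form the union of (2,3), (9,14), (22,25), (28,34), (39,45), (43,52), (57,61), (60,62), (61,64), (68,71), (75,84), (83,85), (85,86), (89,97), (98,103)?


Sort and merge overlapping open intervals.
Merged: (2,3), (9,14), (22,25), (28,34), (39,52), (57,64), (68,71), (75,85), (85,86), (89,97), (98,103).
Number of components = 11

11


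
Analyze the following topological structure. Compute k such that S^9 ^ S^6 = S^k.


S^m ^ S^n = S^{m+n}.
k = 9 + 6 = 15

15


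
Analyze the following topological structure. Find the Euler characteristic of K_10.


K_10: V = 10, E = C(10,2) = 45.
chi = V - E = 10 - 45 = -35

-35


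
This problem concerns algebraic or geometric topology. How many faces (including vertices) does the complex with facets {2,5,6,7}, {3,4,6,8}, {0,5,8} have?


Each maximal simplex on m vertices has 2^m - 1 nonempty faces.
Take the union (dedupe shared faces).
Total distinct faces = 34

34


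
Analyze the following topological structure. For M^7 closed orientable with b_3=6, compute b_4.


Poincare duality for closed orientable n-manifolds: b_k = b_{n-k}.
Here n = 7, so b_4 = b_3 = 6

6


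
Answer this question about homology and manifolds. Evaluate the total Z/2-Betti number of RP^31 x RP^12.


dim H^*(RP^n; Z/2) = n+1 (one Z/2 in each degree 0..n).
Total Betti number is multiplicative.
Total = (31+1) * (12+1) = 32 * 13 = 416

416


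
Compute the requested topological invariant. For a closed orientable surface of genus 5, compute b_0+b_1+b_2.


For Sigma_5: b_0 = 1, b_1 = 2g = 10, b_2 = 1.
Total = 1 + 10 + 1 = 12

12


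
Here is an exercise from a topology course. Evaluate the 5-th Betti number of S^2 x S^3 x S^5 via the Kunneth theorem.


Each S^d has Poincare polynomial 1 + t^d.
The product S^2 x S^3 x S^5 has Poincare polynomial prod(1+t^d_i).
Expanding: b_0=1, b_2=1, b_3=1, b_5=2, b_7=1, b_8=1, b_10=1.
b_5 = 2

2


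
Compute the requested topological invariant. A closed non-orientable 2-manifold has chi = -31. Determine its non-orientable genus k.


chi = 2 - k for closed non-orientable surfaces with k crosscaps.
-31 = 2 - k
k = 2 - (-31) = 33

33


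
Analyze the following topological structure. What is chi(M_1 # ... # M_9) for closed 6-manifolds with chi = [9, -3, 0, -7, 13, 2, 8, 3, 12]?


For n-manifolds: chi(A#B) = chi(A) + chi(B) - chi(S^6).
chi(S^6) = 1 + (-1)^6 = 2.
chi(#) = (sum chi_i) - (9-1)*chi(S^6) = 37 - 8*2 = 21

21


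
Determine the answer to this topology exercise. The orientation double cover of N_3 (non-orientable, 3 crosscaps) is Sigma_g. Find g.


chi(N_3) = 2 - 3 = -1.
Double cover: chi(Sigma_g) = 2 * chi(N_3) = 2*(-1) = -2.
2 - 2g = -2, so g = (2 - (-2))/2 = 4/2 = 2

2


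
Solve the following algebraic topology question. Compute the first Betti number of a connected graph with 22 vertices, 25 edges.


For a connected graph: rank(pi_1) = b_1 = E - V + 1 = 1 - chi.
chi = V - E = 22 - 25 = -3.
rank = 1 - (-3) = 25 - 22 + 1 = 4

4


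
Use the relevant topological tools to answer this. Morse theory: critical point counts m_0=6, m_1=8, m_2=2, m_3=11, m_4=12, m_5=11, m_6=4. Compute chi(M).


Morse theory: chi(M) = sum_k (-1)^k m_k where m_k = #(index-k critical points).
= (6) + (-8) + (2) + (-11) + (12) + (-11) + (4) = -6

-6


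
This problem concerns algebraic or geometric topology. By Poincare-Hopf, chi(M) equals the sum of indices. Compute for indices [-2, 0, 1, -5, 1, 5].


Poincare-Hopf: chi(M) = sum of indices of zeros.
chi = (-2) + (0) + (1) + (-5) + (1) + (5) = 0

0


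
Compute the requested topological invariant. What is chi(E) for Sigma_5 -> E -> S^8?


chi(S^8) = 2 (n even), chi(Sigma_5) = 2 - 2*5 = -8.
chi(E) = 2 * (-8) = -16

-16


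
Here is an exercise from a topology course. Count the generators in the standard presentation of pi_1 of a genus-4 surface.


Standard presentation: pi_1(Sigma_g) = <a_1,b_1,...,a_g,b_g | [a_1,b_1]...[a_g,b_g] = 1>.
Number of generators = 2g = 2*4 = 8

8


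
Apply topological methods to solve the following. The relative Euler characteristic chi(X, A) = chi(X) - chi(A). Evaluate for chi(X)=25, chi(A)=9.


Relative Euler characteristic: chi(X, A) = chi(X) - chi(A).
= 25 - (9) = 16

16


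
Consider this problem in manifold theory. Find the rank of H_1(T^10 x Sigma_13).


pi_1(A x B) = pi_1(A) x pi_1(B); rank of abelianization = b_1.
b_1(T^10) = 10, b_1(Sigma_13) = 2*13 = 26.
b_1(product) = 10 + 26 = 36

36


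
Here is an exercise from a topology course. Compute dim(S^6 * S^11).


Join of spheres: S^m * S^n = S^{m+n+1}.
dim = 6 + 11 + 1 = 18

18


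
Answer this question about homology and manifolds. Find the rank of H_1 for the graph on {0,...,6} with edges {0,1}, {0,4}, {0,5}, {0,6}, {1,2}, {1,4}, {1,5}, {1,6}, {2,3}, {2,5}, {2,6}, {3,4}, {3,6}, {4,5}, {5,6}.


b_1 = E - V + (number of components).
E = 15, V = 7, components = 1.
b_1 = 15 - 7 + 1 = 9

9


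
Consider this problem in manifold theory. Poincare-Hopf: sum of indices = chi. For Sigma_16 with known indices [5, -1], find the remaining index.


Poincare-Hopf: sum of indices = chi(M).
chi(Sigma_16) = 2 - 2*16 = -30.
Sum of known indices = 4.
x = chi - (sum known) = -30 - (4) = -34

-34


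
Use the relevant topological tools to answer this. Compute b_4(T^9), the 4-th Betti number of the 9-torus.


By the Kunneth formula, b_k(T^n) = C(n,k).
b_4(T^9) = C(9,4).
C(9,4) = 9!/(4!*5!) = 126

126


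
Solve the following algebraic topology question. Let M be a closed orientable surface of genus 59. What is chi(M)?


For a closed orientable surface of genus g: chi = 2 - 2g.
Here g = 59.
chi = 2 - 2*59 = 2 - 118 = -116

-116


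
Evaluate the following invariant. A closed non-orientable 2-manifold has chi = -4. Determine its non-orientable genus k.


chi = 2 - k for closed non-orientable surfaces with k crosscaps.
-4 = 2 - k
k = 2 - (-4) = 6

6


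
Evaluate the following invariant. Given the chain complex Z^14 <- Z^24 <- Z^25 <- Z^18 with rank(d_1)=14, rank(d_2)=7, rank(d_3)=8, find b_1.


rank H_k = rank(ker d_k) - rank(im d_{k+1}).
rank(ker d_1) = rank(C_1) - rank(d_1) = 24 - 14 = 10.
rank(im d_{1+1}) = 7.
rank H_1 = 10 - 7 = 3

3


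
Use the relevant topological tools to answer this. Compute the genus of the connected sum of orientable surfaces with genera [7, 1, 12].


Genus is additive under connected sum of orientable surfaces.
g = 7 + 1 + 12 = 20

20


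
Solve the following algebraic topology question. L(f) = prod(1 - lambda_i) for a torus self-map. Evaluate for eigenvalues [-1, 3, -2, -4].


For a torus self-map: L(f) = det(I - A) where A acts on H_1.
L(f) = (1--1) * (1-3) * (1--2) * (1--4) = 2 * -2 * 3 * 5 = -60

-60


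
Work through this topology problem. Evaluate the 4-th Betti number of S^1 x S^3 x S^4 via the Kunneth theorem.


Each S^d has Poincare polynomial 1 + t^d.
The product S^1 x S^3 x S^4 has Poincare polynomial prod(1+t^d_i).
Expanding: b_0=1, b_1=1, b_3=1, b_4=2, b_5=1, b_7=1, b_8=1.
b_4 = 2

2


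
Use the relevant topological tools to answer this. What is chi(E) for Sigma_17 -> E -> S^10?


chi(S^10) = 2 (n even), chi(Sigma_17) = 2 - 2*17 = -32.
chi(E) = 2 * (-32) = -64

-64


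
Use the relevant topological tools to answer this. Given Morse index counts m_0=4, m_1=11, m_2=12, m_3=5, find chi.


Morse theory: chi(M) = sum_k (-1)^k m_k where m_k = #(index-k critical points).
= (4) + (-11) + (12) + (-5) = 0

0


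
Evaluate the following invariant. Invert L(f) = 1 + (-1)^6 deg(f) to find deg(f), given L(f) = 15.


L(f) = 1 + (-1)^6 deg(f) on S^6.
15 = 1 + (-1)^6 * deg(f)
(-1)^6 * deg(f) = 14
deg(f) = 14

14


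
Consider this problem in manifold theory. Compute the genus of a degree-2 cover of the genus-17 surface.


For an n-sheeted cover: chi(E) = n * chi(B).
chi(Sigma_17) = 2 - 2*17 = -32.
chi(E) = 2 * (-32) = -64.
genus(E) = (2 - chi(E))/2 = (2 - (-64))/2 = 66/2 = 33

33


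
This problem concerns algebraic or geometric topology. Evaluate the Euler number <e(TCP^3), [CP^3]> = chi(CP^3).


For any closed oriented manifold, <e(TM),[M]> = chi(M).
chi(CP^3) = 3+1 = 4

4


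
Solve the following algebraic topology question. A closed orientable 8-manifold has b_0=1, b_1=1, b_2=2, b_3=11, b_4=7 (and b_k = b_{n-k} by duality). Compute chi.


By Poincare duality b_k = b_{8-k}, so full Betti numbers: b_0=1, b_1=1, b_2=2, b_3=11, b_4=7, b_5=11, b_6=2, b_7=1, b_8=1.
chi = sum (-1)^k b_k = -11

-11


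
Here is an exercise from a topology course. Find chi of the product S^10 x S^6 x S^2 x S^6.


chi is multiplicative: chi(X x Y) = chi(X) chi(Y).
Each even-dim sphere has chi = 2. There are 4 factors.
chi = 2^4 = 16

16


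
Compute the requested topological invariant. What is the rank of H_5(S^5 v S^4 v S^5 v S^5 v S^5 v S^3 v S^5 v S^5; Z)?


For a wedge of spheres, H_k (k>0) is free on one generator per sphere of dimension k.
Spheres of dimension 5: count = 6.
b_5 = 6

6


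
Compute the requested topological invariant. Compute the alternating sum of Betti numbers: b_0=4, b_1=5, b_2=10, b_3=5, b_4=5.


chi = sum_k (-1)^k b_k.
= (4) + (-5) + (10) + (-5) + (5)
= 9

9


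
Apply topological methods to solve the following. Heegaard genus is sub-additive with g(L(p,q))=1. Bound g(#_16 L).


Heegaard genus satisfies g(A#B) <= g(A) + g(B).
Each lens space has g = 1.
Upper bound: 16 * 1 = 16

16


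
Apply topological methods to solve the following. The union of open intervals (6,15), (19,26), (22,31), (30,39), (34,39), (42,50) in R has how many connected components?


Sort and merge overlapping open intervals.
Merged: (6,15), (19,39), (42,50).
Number of components = 3

3


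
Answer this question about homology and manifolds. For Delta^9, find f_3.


Delta^9 has 9+1 vertices. A 3-face is a choice of 3+1 vertices.
f_3 = C(9+1, 3+1) = C(10,4) = 210

210


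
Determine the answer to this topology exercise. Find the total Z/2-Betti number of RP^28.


H^k(RP^28; Z/2) = Z/2 for each 0 <= k <= 28.
Total dimension = 28 + 1 = 29

29


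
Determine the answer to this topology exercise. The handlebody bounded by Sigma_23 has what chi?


A genus-g handlebody deformation retracts to a wedge of g circles.
chi(vee_g S^1) = 1 - g.
chi(H_23) = 1 - 23 = -22

-22


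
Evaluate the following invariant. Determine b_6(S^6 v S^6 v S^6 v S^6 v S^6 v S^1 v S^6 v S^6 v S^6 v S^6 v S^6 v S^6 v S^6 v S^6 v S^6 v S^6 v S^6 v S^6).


For a wedge of spheres, H_k (k>0) is free on one generator per sphere of dimension k.
Spheres of dimension 6: count = 17.
b_6 = 17

17


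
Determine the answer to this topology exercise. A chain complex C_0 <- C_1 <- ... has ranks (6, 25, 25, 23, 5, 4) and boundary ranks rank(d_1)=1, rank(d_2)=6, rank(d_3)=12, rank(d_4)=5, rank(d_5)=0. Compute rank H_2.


rank H_k = rank(ker d_k) - rank(im d_{k+1}).
rank(ker d_2) = rank(C_2) - rank(d_2) = 25 - 6 = 19.
rank(im d_{2+1}) = 12.
rank H_2 = 19 - 12 = 7

7


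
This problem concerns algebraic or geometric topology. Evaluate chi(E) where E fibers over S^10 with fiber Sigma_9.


chi(S^10) = 2 (n even), chi(Sigma_9) = 2 - 2*9 = -16.
chi(E) = 2 * (-16) = -32

-32


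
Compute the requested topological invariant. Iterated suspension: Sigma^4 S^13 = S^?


Each suspension raises dimension by 1: Sigma S^n = S^{n+1}.
Sigma^4 S^13 = S^{13+4} = S^17

17


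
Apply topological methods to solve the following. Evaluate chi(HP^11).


HP^11 has one cell in each dimension 0, 4, ..., 4*11 (11+1 cells, all even-dim).
chi = 11 + 1 = 12

12


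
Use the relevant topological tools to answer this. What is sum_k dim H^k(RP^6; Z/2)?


H^k(RP^6; Z/2) = Z/2 for each 0 <= k <= 6.
Total dimension = 6 + 1 = 7

7


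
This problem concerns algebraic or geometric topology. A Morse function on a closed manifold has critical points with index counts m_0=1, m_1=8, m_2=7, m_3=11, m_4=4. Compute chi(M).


Morse theory: chi(M) = sum_k (-1)^k m_k where m_k = #(index-k critical points).
= (1) + (-8) + (7) + (-11) + (4) = -7

-7


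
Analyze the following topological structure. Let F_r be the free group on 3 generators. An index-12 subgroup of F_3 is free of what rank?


Nielsen-Schreier: an index-n subgroup of F_r is free of rank 1 + n(r-1).
Equivalently: chi(cover) = n*chi(base); chi(vee_r S^1) = 1 - 3 = -2.
chi(E) = 12*(-2) = -24; rank = 1 - chi(E) = 1 - (-24) = 25.
rank = 1 + 12*(3-1) = 1 + 24 = 25

25
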